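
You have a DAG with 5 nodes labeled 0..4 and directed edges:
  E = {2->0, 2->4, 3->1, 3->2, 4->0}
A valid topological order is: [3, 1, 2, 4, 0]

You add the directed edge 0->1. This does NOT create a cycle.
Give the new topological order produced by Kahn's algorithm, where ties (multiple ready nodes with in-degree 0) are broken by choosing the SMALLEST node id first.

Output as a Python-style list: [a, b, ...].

Old toposort: [3, 1, 2, 4, 0]
Added edge: 0->1
Position of 0 (4) > position of 1 (1). Must reorder: 0 must now come before 1.
Run Kahn's algorithm (break ties by smallest node id):
  initial in-degrees: [2, 2, 1, 0, 1]
  ready (indeg=0): [3]
  pop 3: indeg[1]->1; indeg[2]->0 | ready=[2] | order so far=[3]
  pop 2: indeg[0]->1; indeg[4]->0 | ready=[4] | order so far=[3, 2]
  pop 4: indeg[0]->0 | ready=[0] | order so far=[3, 2, 4]
  pop 0: indeg[1]->0 | ready=[1] | order so far=[3, 2, 4, 0]
  pop 1: no out-edges | ready=[] | order so far=[3, 2, 4, 0, 1]
  Result: [3, 2, 4, 0, 1]

Answer: [3, 2, 4, 0, 1]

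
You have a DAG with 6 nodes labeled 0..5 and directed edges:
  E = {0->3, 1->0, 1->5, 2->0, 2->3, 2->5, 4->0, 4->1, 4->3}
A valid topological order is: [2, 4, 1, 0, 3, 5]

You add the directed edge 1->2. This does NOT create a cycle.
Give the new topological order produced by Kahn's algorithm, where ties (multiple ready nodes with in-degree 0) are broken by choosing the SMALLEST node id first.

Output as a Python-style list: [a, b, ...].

Answer: [4, 1, 2, 0, 3, 5]

Derivation:
Old toposort: [2, 4, 1, 0, 3, 5]
Added edge: 1->2
Position of 1 (2) > position of 2 (0). Must reorder: 1 must now come before 2.
Run Kahn's algorithm (break ties by smallest node id):
  initial in-degrees: [3, 1, 1, 3, 0, 2]
  ready (indeg=0): [4]
  pop 4: indeg[0]->2; indeg[1]->0; indeg[3]->2 | ready=[1] | order so far=[4]
  pop 1: indeg[0]->1; indeg[2]->0; indeg[5]->1 | ready=[2] | order so far=[4, 1]
  pop 2: indeg[0]->0; indeg[3]->1; indeg[5]->0 | ready=[0, 5] | order so far=[4, 1, 2]
  pop 0: indeg[3]->0 | ready=[3, 5] | order so far=[4, 1, 2, 0]
  pop 3: no out-edges | ready=[5] | order so far=[4, 1, 2, 0, 3]
  pop 5: no out-edges | ready=[] | order so far=[4, 1, 2, 0, 3, 5]
  Result: [4, 1, 2, 0, 3, 5]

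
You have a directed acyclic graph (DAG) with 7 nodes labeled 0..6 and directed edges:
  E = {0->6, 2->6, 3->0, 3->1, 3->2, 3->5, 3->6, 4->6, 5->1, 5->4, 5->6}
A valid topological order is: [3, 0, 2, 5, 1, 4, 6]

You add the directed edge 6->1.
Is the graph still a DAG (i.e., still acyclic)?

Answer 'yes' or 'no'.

Answer: yes

Derivation:
Given toposort: [3, 0, 2, 5, 1, 4, 6]
Position of 6: index 6; position of 1: index 4
New edge 6->1: backward (u after v in old order)
Backward edge: old toposort is now invalid. Check if this creates a cycle.
Does 1 already reach 6? Reachable from 1: [1]. NO -> still a DAG (reorder needed).
Still a DAG? yes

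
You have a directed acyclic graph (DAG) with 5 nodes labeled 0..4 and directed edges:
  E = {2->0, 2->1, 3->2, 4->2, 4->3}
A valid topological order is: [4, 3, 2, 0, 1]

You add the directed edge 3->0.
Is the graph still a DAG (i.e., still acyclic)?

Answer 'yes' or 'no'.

Given toposort: [4, 3, 2, 0, 1]
Position of 3: index 1; position of 0: index 3
New edge 3->0: forward
Forward edge: respects the existing order. Still a DAG, same toposort still valid.
Still a DAG? yes

Answer: yes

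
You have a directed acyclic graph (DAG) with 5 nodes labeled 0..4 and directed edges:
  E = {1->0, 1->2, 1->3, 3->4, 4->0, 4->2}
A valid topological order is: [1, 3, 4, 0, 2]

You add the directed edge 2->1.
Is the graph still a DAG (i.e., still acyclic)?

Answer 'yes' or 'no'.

Answer: no

Derivation:
Given toposort: [1, 3, 4, 0, 2]
Position of 2: index 4; position of 1: index 0
New edge 2->1: backward (u after v in old order)
Backward edge: old toposort is now invalid. Check if this creates a cycle.
Does 1 already reach 2? Reachable from 1: [0, 1, 2, 3, 4]. YES -> cycle!
Still a DAG? no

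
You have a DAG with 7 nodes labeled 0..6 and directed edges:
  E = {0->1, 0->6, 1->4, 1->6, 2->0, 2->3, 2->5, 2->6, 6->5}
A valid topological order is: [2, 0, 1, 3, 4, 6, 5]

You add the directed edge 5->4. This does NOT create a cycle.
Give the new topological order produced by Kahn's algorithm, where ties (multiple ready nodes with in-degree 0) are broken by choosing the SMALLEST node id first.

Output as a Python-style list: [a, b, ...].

Answer: [2, 0, 1, 3, 6, 5, 4]

Derivation:
Old toposort: [2, 0, 1, 3, 4, 6, 5]
Added edge: 5->4
Position of 5 (6) > position of 4 (4). Must reorder: 5 must now come before 4.
Run Kahn's algorithm (break ties by smallest node id):
  initial in-degrees: [1, 1, 0, 1, 2, 2, 3]
  ready (indeg=0): [2]
  pop 2: indeg[0]->0; indeg[3]->0; indeg[5]->1; indeg[6]->2 | ready=[0, 3] | order so far=[2]
  pop 0: indeg[1]->0; indeg[6]->1 | ready=[1, 3] | order so far=[2, 0]
  pop 1: indeg[4]->1; indeg[6]->0 | ready=[3, 6] | order so far=[2, 0, 1]
  pop 3: no out-edges | ready=[6] | order so far=[2, 0, 1, 3]
  pop 6: indeg[5]->0 | ready=[5] | order so far=[2, 0, 1, 3, 6]
  pop 5: indeg[4]->0 | ready=[4] | order so far=[2, 0, 1, 3, 6, 5]
  pop 4: no out-edges | ready=[] | order so far=[2, 0, 1, 3, 6, 5, 4]
  Result: [2, 0, 1, 3, 6, 5, 4]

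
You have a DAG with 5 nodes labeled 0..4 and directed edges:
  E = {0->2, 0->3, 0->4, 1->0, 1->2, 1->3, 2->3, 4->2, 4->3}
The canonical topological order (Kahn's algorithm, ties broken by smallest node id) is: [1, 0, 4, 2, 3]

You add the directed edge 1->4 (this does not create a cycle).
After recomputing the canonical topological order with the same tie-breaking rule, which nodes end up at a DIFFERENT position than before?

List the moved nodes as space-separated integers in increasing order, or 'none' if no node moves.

Old toposort: [1, 0, 4, 2, 3]
Added edge 1->4
Recompute Kahn (smallest-id tiebreak):
  initial in-degrees: [1, 0, 3, 4, 2]
  ready (indeg=0): [1]
  pop 1: indeg[0]->0; indeg[2]->2; indeg[3]->3; indeg[4]->1 | ready=[0] | order so far=[1]
  pop 0: indeg[2]->1; indeg[3]->2; indeg[4]->0 | ready=[4] | order so far=[1, 0]
  pop 4: indeg[2]->0; indeg[3]->1 | ready=[2] | order so far=[1, 0, 4]
  pop 2: indeg[3]->0 | ready=[3] | order so far=[1, 0, 4, 2]
  pop 3: no out-edges | ready=[] | order so far=[1, 0, 4, 2, 3]
New canonical toposort: [1, 0, 4, 2, 3]
Compare positions:
  Node 0: index 1 -> 1 (same)
  Node 1: index 0 -> 0 (same)
  Node 2: index 3 -> 3 (same)
  Node 3: index 4 -> 4 (same)
  Node 4: index 2 -> 2 (same)
Nodes that changed position: none

Answer: none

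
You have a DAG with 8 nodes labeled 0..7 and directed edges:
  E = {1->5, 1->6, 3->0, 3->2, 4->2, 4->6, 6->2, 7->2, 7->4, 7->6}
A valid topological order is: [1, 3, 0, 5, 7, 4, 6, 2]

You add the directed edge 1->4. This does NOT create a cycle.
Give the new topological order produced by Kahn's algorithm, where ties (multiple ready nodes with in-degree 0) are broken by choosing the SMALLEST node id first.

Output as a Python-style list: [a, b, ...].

Answer: [1, 3, 0, 5, 7, 4, 6, 2]

Derivation:
Old toposort: [1, 3, 0, 5, 7, 4, 6, 2]
Added edge: 1->4
Position of 1 (0) < position of 4 (5). Old order still valid.
Run Kahn's algorithm (break ties by smallest node id):
  initial in-degrees: [1, 0, 4, 0, 2, 1, 3, 0]
  ready (indeg=0): [1, 3, 7]
  pop 1: indeg[4]->1; indeg[5]->0; indeg[6]->2 | ready=[3, 5, 7] | order so far=[1]
  pop 3: indeg[0]->0; indeg[2]->3 | ready=[0, 5, 7] | order so far=[1, 3]
  pop 0: no out-edges | ready=[5, 7] | order so far=[1, 3, 0]
  pop 5: no out-edges | ready=[7] | order so far=[1, 3, 0, 5]
  pop 7: indeg[2]->2; indeg[4]->0; indeg[6]->1 | ready=[4] | order so far=[1, 3, 0, 5, 7]
  pop 4: indeg[2]->1; indeg[6]->0 | ready=[6] | order so far=[1, 3, 0, 5, 7, 4]
  pop 6: indeg[2]->0 | ready=[2] | order so far=[1, 3, 0, 5, 7, 4, 6]
  pop 2: no out-edges | ready=[] | order so far=[1, 3, 0, 5, 7, 4, 6, 2]
  Result: [1, 3, 0, 5, 7, 4, 6, 2]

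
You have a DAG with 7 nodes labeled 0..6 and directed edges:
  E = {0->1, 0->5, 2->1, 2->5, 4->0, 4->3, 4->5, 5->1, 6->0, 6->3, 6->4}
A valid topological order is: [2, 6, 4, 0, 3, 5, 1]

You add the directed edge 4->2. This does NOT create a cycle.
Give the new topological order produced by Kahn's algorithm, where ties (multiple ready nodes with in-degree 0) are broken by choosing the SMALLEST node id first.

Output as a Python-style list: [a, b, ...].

Answer: [6, 4, 0, 2, 3, 5, 1]

Derivation:
Old toposort: [2, 6, 4, 0, 3, 5, 1]
Added edge: 4->2
Position of 4 (2) > position of 2 (0). Must reorder: 4 must now come before 2.
Run Kahn's algorithm (break ties by smallest node id):
  initial in-degrees: [2, 3, 1, 2, 1, 3, 0]
  ready (indeg=0): [6]
  pop 6: indeg[0]->1; indeg[3]->1; indeg[4]->0 | ready=[4] | order so far=[6]
  pop 4: indeg[0]->0; indeg[2]->0; indeg[3]->0; indeg[5]->2 | ready=[0, 2, 3] | order so far=[6, 4]
  pop 0: indeg[1]->2; indeg[5]->1 | ready=[2, 3] | order so far=[6, 4, 0]
  pop 2: indeg[1]->1; indeg[5]->0 | ready=[3, 5] | order so far=[6, 4, 0, 2]
  pop 3: no out-edges | ready=[5] | order so far=[6, 4, 0, 2, 3]
  pop 5: indeg[1]->0 | ready=[1] | order so far=[6, 4, 0, 2, 3, 5]
  pop 1: no out-edges | ready=[] | order so far=[6, 4, 0, 2, 3, 5, 1]
  Result: [6, 4, 0, 2, 3, 5, 1]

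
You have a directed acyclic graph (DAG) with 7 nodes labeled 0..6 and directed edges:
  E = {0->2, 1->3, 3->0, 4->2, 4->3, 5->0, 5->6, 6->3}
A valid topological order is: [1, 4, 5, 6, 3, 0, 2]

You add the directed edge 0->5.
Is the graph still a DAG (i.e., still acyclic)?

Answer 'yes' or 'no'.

Answer: no

Derivation:
Given toposort: [1, 4, 5, 6, 3, 0, 2]
Position of 0: index 5; position of 5: index 2
New edge 0->5: backward (u after v in old order)
Backward edge: old toposort is now invalid. Check if this creates a cycle.
Does 5 already reach 0? Reachable from 5: [0, 2, 3, 5, 6]. YES -> cycle!
Still a DAG? no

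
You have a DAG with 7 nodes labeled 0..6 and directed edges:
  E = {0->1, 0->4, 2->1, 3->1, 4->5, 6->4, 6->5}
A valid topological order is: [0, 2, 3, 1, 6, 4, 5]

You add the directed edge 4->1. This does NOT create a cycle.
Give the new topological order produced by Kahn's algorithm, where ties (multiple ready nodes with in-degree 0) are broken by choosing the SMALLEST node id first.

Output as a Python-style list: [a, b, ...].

Old toposort: [0, 2, 3, 1, 6, 4, 5]
Added edge: 4->1
Position of 4 (5) > position of 1 (3). Must reorder: 4 must now come before 1.
Run Kahn's algorithm (break ties by smallest node id):
  initial in-degrees: [0, 4, 0, 0, 2, 2, 0]
  ready (indeg=0): [0, 2, 3, 6]
  pop 0: indeg[1]->3; indeg[4]->1 | ready=[2, 3, 6] | order so far=[0]
  pop 2: indeg[1]->2 | ready=[3, 6] | order so far=[0, 2]
  pop 3: indeg[1]->1 | ready=[6] | order so far=[0, 2, 3]
  pop 6: indeg[4]->0; indeg[5]->1 | ready=[4] | order so far=[0, 2, 3, 6]
  pop 4: indeg[1]->0; indeg[5]->0 | ready=[1, 5] | order so far=[0, 2, 3, 6, 4]
  pop 1: no out-edges | ready=[5] | order so far=[0, 2, 3, 6, 4, 1]
  pop 5: no out-edges | ready=[] | order so far=[0, 2, 3, 6, 4, 1, 5]
  Result: [0, 2, 3, 6, 4, 1, 5]

Answer: [0, 2, 3, 6, 4, 1, 5]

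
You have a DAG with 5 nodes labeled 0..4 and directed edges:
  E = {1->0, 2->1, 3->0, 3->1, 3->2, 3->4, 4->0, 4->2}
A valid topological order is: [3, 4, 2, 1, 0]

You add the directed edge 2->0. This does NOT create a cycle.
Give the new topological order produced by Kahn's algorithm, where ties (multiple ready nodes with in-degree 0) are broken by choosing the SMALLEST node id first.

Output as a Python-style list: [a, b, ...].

Old toposort: [3, 4, 2, 1, 0]
Added edge: 2->0
Position of 2 (2) < position of 0 (4). Old order still valid.
Run Kahn's algorithm (break ties by smallest node id):
  initial in-degrees: [4, 2, 2, 0, 1]
  ready (indeg=0): [3]
  pop 3: indeg[0]->3; indeg[1]->1; indeg[2]->1; indeg[4]->0 | ready=[4] | order so far=[3]
  pop 4: indeg[0]->2; indeg[2]->0 | ready=[2] | order so far=[3, 4]
  pop 2: indeg[0]->1; indeg[1]->0 | ready=[1] | order so far=[3, 4, 2]
  pop 1: indeg[0]->0 | ready=[0] | order so far=[3, 4, 2, 1]
  pop 0: no out-edges | ready=[] | order so far=[3, 4, 2, 1, 0]
  Result: [3, 4, 2, 1, 0]

Answer: [3, 4, 2, 1, 0]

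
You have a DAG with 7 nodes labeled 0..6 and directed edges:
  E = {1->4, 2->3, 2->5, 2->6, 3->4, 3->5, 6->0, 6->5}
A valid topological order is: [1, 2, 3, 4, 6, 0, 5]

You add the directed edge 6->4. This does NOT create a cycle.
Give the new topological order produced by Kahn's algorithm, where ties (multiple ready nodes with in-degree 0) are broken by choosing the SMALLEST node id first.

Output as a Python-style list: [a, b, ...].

Answer: [1, 2, 3, 6, 0, 4, 5]

Derivation:
Old toposort: [1, 2, 3, 4, 6, 0, 5]
Added edge: 6->4
Position of 6 (4) > position of 4 (3). Must reorder: 6 must now come before 4.
Run Kahn's algorithm (break ties by smallest node id):
  initial in-degrees: [1, 0, 0, 1, 3, 3, 1]
  ready (indeg=0): [1, 2]
  pop 1: indeg[4]->2 | ready=[2] | order so far=[1]
  pop 2: indeg[3]->0; indeg[5]->2; indeg[6]->0 | ready=[3, 6] | order so far=[1, 2]
  pop 3: indeg[4]->1; indeg[5]->1 | ready=[6] | order so far=[1, 2, 3]
  pop 6: indeg[0]->0; indeg[4]->0; indeg[5]->0 | ready=[0, 4, 5] | order so far=[1, 2, 3, 6]
  pop 0: no out-edges | ready=[4, 5] | order so far=[1, 2, 3, 6, 0]
  pop 4: no out-edges | ready=[5] | order so far=[1, 2, 3, 6, 0, 4]
  pop 5: no out-edges | ready=[] | order so far=[1, 2, 3, 6, 0, 4, 5]
  Result: [1, 2, 3, 6, 0, 4, 5]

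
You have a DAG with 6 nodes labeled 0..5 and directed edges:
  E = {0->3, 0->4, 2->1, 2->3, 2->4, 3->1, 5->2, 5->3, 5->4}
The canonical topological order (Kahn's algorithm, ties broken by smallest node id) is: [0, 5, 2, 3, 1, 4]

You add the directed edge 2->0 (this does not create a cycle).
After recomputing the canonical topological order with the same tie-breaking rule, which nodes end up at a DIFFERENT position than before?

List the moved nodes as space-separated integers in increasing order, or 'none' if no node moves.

Old toposort: [0, 5, 2, 3, 1, 4]
Added edge 2->0
Recompute Kahn (smallest-id tiebreak):
  initial in-degrees: [1, 2, 1, 3, 3, 0]
  ready (indeg=0): [5]
  pop 5: indeg[2]->0; indeg[3]->2; indeg[4]->2 | ready=[2] | order so far=[5]
  pop 2: indeg[0]->0; indeg[1]->1; indeg[3]->1; indeg[4]->1 | ready=[0] | order so far=[5, 2]
  pop 0: indeg[3]->0; indeg[4]->0 | ready=[3, 4] | order so far=[5, 2, 0]
  pop 3: indeg[1]->0 | ready=[1, 4] | order so far=[5, 2, 0, 3]
  pop 1: no out-edges | ready=[4] | order so far=[5, 2, 0, 3, 1]
  pop 4: no out-edges | ready=[] | order so far=[5, 2, 0, 3, 1, 4]
New canonical toposort: [5, 2, 0, 3, 1, 4]
Compare positions:
  Node 0: index 0 -> 2 (moved)
  Node 1: index 4 -> 4 (same)
  Node 2: index 2 -> 1 (moved)
  Node 3: index 3 -> 3 (same)
  Node 4: index 5 -> 5 (same)
  Node 5: index 1 -> 0 (moved)
Nodes that changed position: 0 2 5

Answer: 0 2 5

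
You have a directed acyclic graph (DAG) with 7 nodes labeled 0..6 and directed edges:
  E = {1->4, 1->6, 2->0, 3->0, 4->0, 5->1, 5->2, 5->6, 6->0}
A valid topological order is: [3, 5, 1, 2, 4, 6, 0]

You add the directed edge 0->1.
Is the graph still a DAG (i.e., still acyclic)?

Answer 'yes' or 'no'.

Given toposort: [3, 5, 1, 2, 4, 6, 0]
Position of 0: index 6; position of 1: index 2
New edge 0->1: backward (u after v in old order)
Backward edge: old toposort is now invalid. Check if this creates a cycle.
Does 1 already reach 0? Reachable from 1: [0, 1, 4, 6]. YES -> cycle!
Still a DAG? no

Answer: no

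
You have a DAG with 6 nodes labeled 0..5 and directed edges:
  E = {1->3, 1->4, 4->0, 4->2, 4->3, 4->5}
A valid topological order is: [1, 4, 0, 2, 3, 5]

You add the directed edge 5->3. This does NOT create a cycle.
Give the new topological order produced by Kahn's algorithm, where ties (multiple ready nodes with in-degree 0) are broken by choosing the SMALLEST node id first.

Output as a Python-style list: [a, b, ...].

Old toposort: [1, 4, 0, 2, 3, 5]
Added edge: 5->3
Position of 5 (5) > position of 3 (4). Must reorder: 5 must now come before 3.
Run Kahn's algorithm (break ties by smallest node id):
  initial in-degrees: [1, 0, 1, 3, 1, 1]
  ready (indeg=0): [1]
  pop 1: indeg[3]->2; indeg[4]->0 | ready=[4] | order so far=[1]
  pop 4: indeg[0]->0; indeg[2]->0; indeg[3]->1; indeg[5]->0 | ready=[0, 2, 5] | order so far=[1, 4]
  pop 0: no out-edges | ready=[2, 5] | order so far=[1, 4, 0]
  pop 2: no out-edges | ready=[5] | order so far=[1, 4, 0, 2]
  pop 5: indeg[3]->0 | ready=[3] | order so far=[1, 4, 0, 2, 5]
  pop 3: no out-edges | ready=[] | order so far=[1, 4, 0, 2, 5, 3]
  Result: [1, 4, 0, 2, 5, 3]

Answer: [1, 4, 0, 2, 5, 3]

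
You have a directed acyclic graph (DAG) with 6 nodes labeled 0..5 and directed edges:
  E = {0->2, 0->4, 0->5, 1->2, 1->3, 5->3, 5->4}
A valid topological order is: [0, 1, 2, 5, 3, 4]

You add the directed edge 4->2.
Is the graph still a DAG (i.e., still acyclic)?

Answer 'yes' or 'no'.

Given toposort: [0, 1, 2, 5, 3, 4]
Position of 4: index 5; position of 2: index 2
New edge 4->2: backward (u after v in old order)
Backward edge: old toposort is now invalid. Check if this creates a cycle.
Does 2 already reach 4? Reachable from 2: [2]. NO -> still a DAG (reorder needed).
Still a DAG? yes

Answer: yes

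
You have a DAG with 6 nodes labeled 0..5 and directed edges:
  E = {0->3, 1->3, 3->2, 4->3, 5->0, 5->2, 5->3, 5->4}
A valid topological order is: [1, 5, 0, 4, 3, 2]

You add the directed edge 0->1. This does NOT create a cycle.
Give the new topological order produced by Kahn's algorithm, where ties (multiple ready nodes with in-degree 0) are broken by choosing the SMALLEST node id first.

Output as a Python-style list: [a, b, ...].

Old toposort: [1, 5, 0, 4, 3, 2]
Added edge: 0->1
Position of 0 (2) > position of 1 (0). Must reorder: 0 must now come before 1.
Run Kahn's algorithm (break ties by smallest node id):
  initial in-degrees: [1, 1, 2, 4, 1, 0]
  ready (indeg=0): [5]
  pop 5: indeg[0]->0; indeg[2]->1; indeg[3]->3; indeg[4]->0 | ready=[0, 4] | order so far=[5]
  pop 0: indeg[1]->0; indeg[3]->2 | ready=[1, 4] | order so far=[5, 0]
  pop 1: indeg[3]->1 | ready=[4] | order so far=[5, 0, 1]
  pop 4: indeg[3]->0 | ready=[3] | order so far=[5, 0, 1, 4]
  pop 3: indeg[2]->0 | ready=[2] | order so far=[5, 0, 1, 4, 3]
  pop 2: no out-edges | ready=[] | order so far=[5, 0, 1, 4, 3, 2]
  Result: [5, 0, 1, 4, 3, 2]

Answer: [5, 0, 1, 4, 3, 2]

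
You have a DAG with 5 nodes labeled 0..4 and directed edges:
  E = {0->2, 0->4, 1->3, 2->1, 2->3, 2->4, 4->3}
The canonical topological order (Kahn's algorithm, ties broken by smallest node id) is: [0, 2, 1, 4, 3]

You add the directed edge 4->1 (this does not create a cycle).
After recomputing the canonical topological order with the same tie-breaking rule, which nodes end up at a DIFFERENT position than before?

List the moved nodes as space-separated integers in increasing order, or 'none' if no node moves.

Answer: 1 4

Derivation:
Old toposort: [0, 2, 1, 4, 3]
Added edge 4->1
Recompute Kahn (smallest-id tiebreak):
  initial in-degrees: [0, 2, 1, 3, 2]
  ready (indeg=0): [0]
  pop 0: indeg[2]->0; indeg[4]->1 | ready=[2] | order so far=[0]
  pop 2: indeg[1]->1; indeg[3]->2; indeg[4]->0 | ready=[4] | order so far=[0, 2]
  pop 4: indeg[1]->0; indeg[3]->1 | ready=[1] | order so far=[0, 2, 4]
  pop 1: indeg[3]->0 | ready=[3] | order so far=[0, 2, 4, 1]
  pop 3: no out-edges | ready=[] | order so far=[0, 2, 4, 1, 3]
New canonical toposort: [0, 2, 4, 1, 3]
Compare positions:
  Node 0: index 0 -> 0 (same)
  Node 1: index 2 -> 3 (moved)
  Node 2: index 1 -> 1 (same)
  Node 3: index 4 -> 4 (same)
  Node 4: index 3 -> 2 (moved)
Nodes that changed position: 1 4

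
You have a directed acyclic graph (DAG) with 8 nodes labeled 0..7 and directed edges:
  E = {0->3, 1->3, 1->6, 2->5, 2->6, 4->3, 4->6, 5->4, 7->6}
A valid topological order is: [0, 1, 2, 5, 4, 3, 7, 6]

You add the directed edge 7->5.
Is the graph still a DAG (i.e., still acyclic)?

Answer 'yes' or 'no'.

Given toposort: [0, 1, 2, 5, 4, 3, 7, 6]
Position of 7: index 6; position of 5: index 3
New edge 7->5: backward (u after v in old order)
Backward edge: old toposort is now invalid. Check if this creates a cycle.
Does 5 already reach 7? Reachable from 5: [3, 4, 5, 6]. NO -> still a DAG (reorder needed).
Still a DAG? yes

Answer: yes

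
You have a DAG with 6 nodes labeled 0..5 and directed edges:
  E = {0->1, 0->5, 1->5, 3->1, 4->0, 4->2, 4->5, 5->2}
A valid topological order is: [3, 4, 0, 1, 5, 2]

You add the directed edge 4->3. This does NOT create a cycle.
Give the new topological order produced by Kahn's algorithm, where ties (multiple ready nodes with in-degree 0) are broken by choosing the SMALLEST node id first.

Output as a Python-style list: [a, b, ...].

Answer: [4, 0, 3, 1, 5, 2]

Derivation:
Old toposort: [3, 4, 0, 1, 5, 2]
Added edge: 4->3
Position of 4 (1) > position of 3 (0). Must reorder: 4 must now come before 3.
Run Kahn's algorithm (break ties by smallest node id):
  initial in-degrees: [1, 2, 2, 1, 0, 3]
  ready (indeg=0): [4]
  pop 4: indeg[0]->0; indeg[2]->1; indeg[3]->0; indeg[5]->2 | ready=[0, 3] | order so far=[4]
  pop 0: indeg[1]->1; indeg[5]->1 | ready=[3] | order so far=[4, 0]
  pop 3: indeg[1]->0 | ready=[1] | order so far=[4, 0, 3]
  pop 1: indeg[5]->0 | ready=[5] | order so far=[4, 0, 3, 1]
  pop 5: indeg[2]->0 | ready=[2] | order so far=[4, 0, 3, 1, 5]
  pop 2: no out-edges | ready=[] | order so far=[4, 0, 3, 1, 5, 2]
  Result: [4, 0, 3, 1, 5, 2]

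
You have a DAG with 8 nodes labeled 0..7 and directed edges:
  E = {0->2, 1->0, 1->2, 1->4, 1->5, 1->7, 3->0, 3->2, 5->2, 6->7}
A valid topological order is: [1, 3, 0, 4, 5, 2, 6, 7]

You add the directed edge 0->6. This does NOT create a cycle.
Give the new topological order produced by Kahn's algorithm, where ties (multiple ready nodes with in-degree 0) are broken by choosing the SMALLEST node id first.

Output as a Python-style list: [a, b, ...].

Answer: [1, 3, 0, 4, 5, 2, 6, 7]

Derivation:
Old toposort: [1, 3, 0, 4, 5, 2, 6, 7]
Added edge: 0->6
Position of 0 (2) < position of 6 (6). Old order still valid.
Run Kahn's algorithm (break ties by smallest node id):
  initial in-degrees: [2, 0, 4, 0, 1, 1, 1, 2]
  ready (indeg=0): [1, 3]
  pop 1: indeg[0]->1; indeg[2]->3; indeg[4]->0; indeg[5]->0; indeg[7]->1 | ready=[3, 4, 5] | order so far=[1]
  pop 3: indeg[0]->0; indeg[2]->2 | ready=[0, 4, 5] | order so far=[1, 3]
  pop 0: indeg[2]->1; indeg[6]->0 | ready=[4, 5, 6] | order so far=[1, 3, 0]
  pop 4: no out-edges | ready=[5, 6] | order so far=[1, 3, 0, 4]
  pop 5: indeg[2]->0 | ready=[2, 6] | order so far=[1, 3, 0, 4, 5]
  pop 2: no out-edges | ready=[6] | order so far=[1, 3, 0, 4, 5, 2]
  pop 6: indeg[7]->0 | ready=[7] | order so far=[1, 3, 0, 4, 5, 2, 6]
  pop 7: no out-edges | ready=[] | order so far=[1, 3, 0, 4, 5, 2, 6, 7]
  Result: [1, 3, 0, 4, 5, 2, 6, 7]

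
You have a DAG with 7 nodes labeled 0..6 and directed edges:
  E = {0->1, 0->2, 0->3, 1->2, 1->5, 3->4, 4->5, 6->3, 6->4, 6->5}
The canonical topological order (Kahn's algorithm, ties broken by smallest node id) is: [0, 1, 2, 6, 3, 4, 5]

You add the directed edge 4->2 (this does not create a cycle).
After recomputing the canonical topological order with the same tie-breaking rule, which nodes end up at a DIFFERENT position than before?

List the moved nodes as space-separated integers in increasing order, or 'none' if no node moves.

Old toposort: [0, 1, 2, 6, 3, 4, 5]
Added edge 4->2
Recompute Kahn (smallest-id tiebreak):
  initial in-degrees: [0, 1, 3, 2, 2, 3, 0]
  ready (indeg=0): [0, 6]
  pop 0: indeg[1]->0; indeg[2]->2; indeg[3]->1 | ready=[1, 6] | order so far=[0]
  pop 1: indeg[2]->1; indeg[5]->2 | ready=[6] | order so far=[0, 1]
  pop 6: indeg[3]->0; indeg[4]->1; indeg[5]->1 | ready=[3] | order so far=[0, 1, 6]
  pop 3: indeg[4]->0 | ready=[4] | order so far=[0, 1, 6, 3]
  pop 4: indeg[2]->0; indeg[5]->0 | ready=[2, 5] | order so far=[0, 1, 6, 3, 4]
  pop 2: no out-edges | ready=[5] | order so far=[0, 1, 6, 3, 4, 2]
  pop 5: no out-edges | ready=[] | order so far=[0, 1, 6, 3, 4, 2, 5]
New canonical toposort: [0, 1, 6, 3, 4, 2, 5]
Compare positions:
  Node 0: index 0 -> 0 (same)
  Node 1: index 1 -> 1 (same)
  Node 2: index 2 -> 5 (moved)
  Node 3: index 4 -> 3 (moved)
  Node 4: index 5 -> 4 (moved)
  Node 5: index 6 -> 6 (same)
  Node 6: index 3 -> 2 (moved)
Nodes that changed position: 2 3 4 6

Answer: 2 3 4 6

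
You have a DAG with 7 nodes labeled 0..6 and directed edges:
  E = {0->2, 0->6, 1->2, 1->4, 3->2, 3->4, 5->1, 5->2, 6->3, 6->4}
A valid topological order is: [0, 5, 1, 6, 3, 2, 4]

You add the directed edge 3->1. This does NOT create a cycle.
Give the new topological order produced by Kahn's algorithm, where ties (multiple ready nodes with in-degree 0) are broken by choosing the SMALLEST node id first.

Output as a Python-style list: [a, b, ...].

Old toposort: [0, 5, 1, 6, 3, 2, 4]
Added edge: 3->1
Position of 3 (4) > position of 1 (2). Must reorder: 3 must now come before 1.
Run Kahn's algorithm (break ties by smallest node id):
  initial in-degrees: [0, 2, 4, 1, 3, 0, 1]
  ready (indeg=0): [0, 5]
  pop 0: indeg[2]->3; indeg[6]->0 | ready=[5, 6] | order so far=[0]
  pop 5: indeg[1]->1; indeg[2]->2 | ready=[6] | order so far=[0, 5]
  pop 6: indeg[3]->0; indeg[4]->2 | ready=[3] | order so far=[0, 5, 6]
  pop 3: indeg[1]->0; indeg[2]->1; indeg[4]->1 | ready=[1] | order so far=[0, 5, 6, 3]
  pop 1: indeg[2]->0; indeg[4]->0 | ready=[2, 4] | order so far=[0, 5, 6, 3, 1]
  pop 2: no out-edges | ready=[4] | order so far=[0, 5, 6, 3, 1, 2]
  pop 4: no out-edges | ready=[] | order so far=[0, 5, 6, 3, 1, 2, 4]
  Result: [0, 5, 6, 3, 1, 2, 4]

Answer: [0, 5, 6, 3, 1, 2, 4]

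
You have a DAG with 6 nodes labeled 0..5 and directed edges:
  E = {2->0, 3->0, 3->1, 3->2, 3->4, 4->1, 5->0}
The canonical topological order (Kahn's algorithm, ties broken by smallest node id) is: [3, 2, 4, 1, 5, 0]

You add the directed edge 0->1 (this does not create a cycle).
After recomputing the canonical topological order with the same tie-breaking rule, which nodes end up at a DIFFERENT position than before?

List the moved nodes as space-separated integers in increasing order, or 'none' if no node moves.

Answer: 0 1 5

Derivation:
Old toposort: [3, 2, 4, 1, 5, 0]
Added edge 0->1
Recompute Kahn (smallest-id tiebreak):
  initial in-degrees: [3, 3, 1, 0, 1, 0]
  ready (indeg=0): [3, 5]
  pop 3: indeg[0]->2; indeg[1]->2; indeg[2]->0; indeg[4]->0 | ready=[2, 4, 5] | order so far=[3]
  pop 2: indeg[0]->1 | ready=[4, 5] | order so far=[3, 2]
  pop 4: indeg[1]->1 | ready=[5] | order so far=[3, 2, 4]
  pop 5: indeg[0]->0 | ready=[0] | order so far=[3, 2, 4, 5]
  pop 0: indeg[1]->0 | ready=[1] | order so far=[3, 2, 4, 5, 0]
  pop 1: no out-edges | ready=[] | order so far=[3, 2, 4, 5, 0, 1]
New canonical toposort: [3, 2, 4, 5, 0, 1]
Compare positions:
  Node 0: index 5 -> 4 (moved)
  Node 1: index 3 -> 5 (moved)
  Node 2: index 1 -> 1 (same)
  Node 3: index 0 -> 0 (same)
  Node 4: index 2 -> 2 (same)
  Node 5: index 4 -> 3 (moved)
Nodes that changed position: 0 1 5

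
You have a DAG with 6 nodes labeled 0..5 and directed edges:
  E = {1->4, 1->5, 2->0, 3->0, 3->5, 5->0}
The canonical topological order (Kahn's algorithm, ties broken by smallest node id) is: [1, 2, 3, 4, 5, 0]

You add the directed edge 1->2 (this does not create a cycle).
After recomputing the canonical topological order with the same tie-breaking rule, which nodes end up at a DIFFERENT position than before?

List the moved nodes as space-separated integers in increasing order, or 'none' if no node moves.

Old toposort: [1, 2, 3, 4, 5, 0]
Added edge 1->2
Recompute Kahn (smallest-id tiebreak):
  initial in-degrees: [3, 0, 1, 0, 1, 2]
  ready (indeg=0): [1, 3]
  pop 1: indeg[2]->0; indeg[4]->0; indeg[5]->1 | ready=[2, 3, 4] | order so far=[1]
  pop 2: indeg[0]->2 | ready=[3, 4] | order so far=[1, 2]
  pop 3: indeg[0]->1; indeg[5]->0 | ready=[4, 5] | order so far=[1, 2, 3]
  pop 4: no out-edges | ready=[5] | order so far=[1, 2, 3, 4]
  pop 5: indeg[0]->0 | ready=[0] | order so far=[1, 2, 3, 4, 5]
  pop 0: no out-edges | ready=[] | order so far=[1, 2, 3, 4, 5, 0]
New canonical toposort: [1, 2, 3, 4, 5, 0]
Compare positions:
  Node 0: index 5 -> 5 (same)
  Node 1: index 0 -> 0 (same)
  Node 2: index 1 -> 1 (same)
  Node 3: index 2 -> 2 (same)
  Node 4: index 3 -> 3 (same)
  Node 5: index 4 -> 4 (same)
Nodes that changed position: none

Answer: none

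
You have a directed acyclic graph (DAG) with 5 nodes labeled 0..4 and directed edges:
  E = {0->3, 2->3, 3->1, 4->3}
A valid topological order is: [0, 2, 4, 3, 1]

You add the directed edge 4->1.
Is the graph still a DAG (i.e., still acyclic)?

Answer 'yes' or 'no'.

Given toposort: [0, 2, 4, 3, 1]
Position of 4: index 2; position of 1: index 4
New edge 4->1: forward
Forward edge: respects the existing order. Still a DAG, same toposort still valid.
Still a DAG? yes

Answer: yes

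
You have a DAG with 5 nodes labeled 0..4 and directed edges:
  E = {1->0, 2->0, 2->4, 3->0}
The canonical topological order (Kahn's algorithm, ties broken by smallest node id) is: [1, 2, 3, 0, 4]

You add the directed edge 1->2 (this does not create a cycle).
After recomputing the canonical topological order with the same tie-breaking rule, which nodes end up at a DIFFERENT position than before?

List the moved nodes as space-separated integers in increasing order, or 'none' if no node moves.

Old toposort: [1, 2, 3, 0, 4]
Added edge 1->2
Recompute Kahn (smallest-id tiebreak):
  initial in-degrees: [3, 0, 1, 0, 1]
  ready (indeg=0): [1, 3]
  pop 1: indeg[0]->2; indeg[2]->0 | ready=[2, 3] | order so far=[1]
  pop 2: indeg[0]->1; indeg[4]->0 | ready=[3, 4] | order so far=[1, 2]
  pop 3: indeg[0]->0 | ready=[0, 4] | order so far=[1, 2, 3]
  pop 0: no out-edges | ready=[4] | order so far=[1, 2, 3, 0]
  pop 4: no out-edges | ready=[] | order so far=[1, 2, 3, 0, 4]
New canonical toposort: [1, 2, 3, 0, 4]
Compare positions:
  Node 0: index 3 -> 3 (same)
  Node 1: index 0 -> 0 (same)
  Node 2: index 1 -> 1 (same)
  Node 3: index 2 -> 2 (same)
  Node 4: index 4 -> 4 (same)
Nodes that changed position: none

Answer: none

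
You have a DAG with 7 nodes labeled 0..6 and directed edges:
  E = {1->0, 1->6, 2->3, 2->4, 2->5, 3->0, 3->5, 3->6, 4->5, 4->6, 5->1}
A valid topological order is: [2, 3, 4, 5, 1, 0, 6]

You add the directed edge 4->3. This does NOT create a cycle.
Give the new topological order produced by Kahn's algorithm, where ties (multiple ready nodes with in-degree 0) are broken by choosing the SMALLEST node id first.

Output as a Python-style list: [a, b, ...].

Answer: [2, 4, 3, 5, 1, 0, 6]

Derivation:
Old toposort: [2, 3, 4, 5, 1, 0, 6]
Added edge: 4->3
Position of 4 (2) > position of 3 (1). Must reorder: 4 must now come before 3.
Run Kahn's algorithm (break ties by smallest node id):
  initial in-degrees: [2, 1, 0, 2, 1, 3, 3]
  ready (indeg=0): [2]
  pop 2: indeg[3]->1; indeg[4]->0; indeg[5]->2 | ready=[4] | order so far=[2]
  pop 4: indeg[3]->0; indeg[5]->1; indeg[6]->2 | ready=[3] | order so far=[2, 4]
  pop 3: indeg[0]->1; indeg[5]->0; indeg[6]->1 | ready=[5] | order so far=[2, 4, 3]
  pop 5: indeg[1]->0 | ready=[1] | order so far=[2, 4, 3, 5]
  pop 1: indeg[0]->0; indeg[6]->0 | ready=[0, 6] | order so far=[2, 4, 3, 5, 1]
  pop 0: no out-edges | ready=[6] | order so far=[2, 4, 3, 5, 1, 0]
  pop 6: no out-edges | ready=[] | order so far=[2, 4, 3, 5, 1, 0, 6]
  Result: [2, 4, 3, 5, 1, 0, 6]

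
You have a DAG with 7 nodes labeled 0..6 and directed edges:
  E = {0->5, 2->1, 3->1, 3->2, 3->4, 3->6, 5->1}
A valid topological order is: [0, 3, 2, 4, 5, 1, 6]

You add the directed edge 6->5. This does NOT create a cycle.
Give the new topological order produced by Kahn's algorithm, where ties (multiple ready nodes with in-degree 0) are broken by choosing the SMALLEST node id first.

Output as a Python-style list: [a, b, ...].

Answer: [0, 3, 2, 4, 6, 5, 1]

Derivation:
Old toposort: [0, 3, 2, 4, 5, 1, 6]
Added edge: 6->5
Position of 6 (6) > position of 5 (4). Must reorder: 6 must now come before 5.
Run Kahn's algorithm (break ties by smallest node id):
  initial in-degrees: [0, 3, 1, 0, 1, 2, 1]
  ready (indeg=0): [0, 3]
  pop 0: indeg[5]->1 | ready=[3] | order so far=[0]
  pop 3: indeg[1]->2; indeg[2]->0; indeg[4]->0; indeg[6]->0 | ready=[2, 4, 6] | order so far=[0, 3]
  pop 2: indeg[1]->1 | ready=[4, 6] | order so far=[0, 3, 2]
  pop 4: no out-edges | ready=[6] | order so far=[0, 3, 2, 4]
  pop 6: indeg[5]->0 | ready=[5] | order so far=[0, 3, 2, 4, 6]
  pop 5: indeg[1]->0 | ready=[1] | order so far=[0, 3, 2, 4, 6, 5]
  pop 1: no out-edges | ready=[] | order so far=[0, 3, 2, 4, 6, 5, 1]
  Result: [0, 3, 2, 4, 6, 5, 1]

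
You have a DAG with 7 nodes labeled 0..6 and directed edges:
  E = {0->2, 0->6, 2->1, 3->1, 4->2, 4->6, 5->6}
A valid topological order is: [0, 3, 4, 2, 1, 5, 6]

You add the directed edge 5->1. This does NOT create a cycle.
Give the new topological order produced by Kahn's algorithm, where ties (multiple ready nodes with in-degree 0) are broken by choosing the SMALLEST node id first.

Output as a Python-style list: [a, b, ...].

Answer: [0, 3, 4, 2, 5, 1, 6]

Derivation:
Old toposort: [0, 3, 4, 2, 1, 5, 6]
Added edge: 5->1
Position of 5 (5) > position of 1 (4). Must reorder: 5 must now come before 1.
Run Kahn's algorithm (break ties by smallest node id):
  initial in-degrees: [0, 3, 2, 0, 0, 0, 3]
  ready (indeg=0): [0, 3, 4, 5]
  pop 0: indeg[2]->1; indeg[6]->2 | ready=[3, 4, 5] | order so far=[0]
  pop 3: indeg[1]->2 | ready=[4, 5] | order so far=[0, 3]
  pop 4: indeg[2]->0; indeg[6]->1 | ready=[2, 5] | order so far=[0, 3, 4]
  pop 2: indeg[1]->1 | ready=[5] | order so far=[0, 3, 4, 2]
  pop 5: indeg[1]->0; indeg[6]->0 | ready=[1, 6] | order so far=[0, 3, 4, 2, 5]
  pop 1: no out-edges | ready=[6] | order so far=[0, 3, 4, 2, 5, 1]
  pop 6: no out-edges | ready=[] | order so far=[0, 3, 4, 2, 5, 1, 6]
  Result: [0, 3, 4, 2, 5, 1, 6]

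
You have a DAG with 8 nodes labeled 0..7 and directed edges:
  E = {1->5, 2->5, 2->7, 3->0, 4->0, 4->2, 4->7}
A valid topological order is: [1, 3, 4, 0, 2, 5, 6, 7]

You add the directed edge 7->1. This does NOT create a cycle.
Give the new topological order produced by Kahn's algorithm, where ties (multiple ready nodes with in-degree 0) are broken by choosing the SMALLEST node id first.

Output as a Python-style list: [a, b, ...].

Old toposort: [1, 3, 4, 0, 2, 5, 6, 7]
Added edge: 7->1
Position of 7 (7) > position of 1 (0). Must reorder: 7 must now come before 1.
Run Kahn's algorithm (break ties by smallest node id):
  initial in-degrees: [2, 1, 1, 0, 0, 2, 0, 2]
  ready (indeg=0): [3, 4, 6]
  pop 3: indeg[0]->1 | ready=[4, 6] | order so far=[3]
  pop 4: indeg[0]->0; indeg[2]->0; indeg[7]->1 | ready=[0, 2, 6] | order so far=[3, 4]
  pop 0: no out-edges | ready=[2, 6] | order so far=[3, 4, 0]
  pop 2: indeg[5]->1; indeg[7]->0 | ready=[6, 7] | order so far=[3, 4, 0, 2]
  pop 6: no out-edges | ready=[7] | order so far=[3, 4, 0, 2, 6]
  pop 7: indeg[1]->0 | ready=[1] | order so far=[3, 4, 0, 2, 6, 7]
  pop 1: indeg[5]->0 | ready=[5] | order so far=[3, 4, 0, 2, 6, 7, 1]
  pop 5: no out-edges | ready=[] | order so far=[3, 4, 0, 2, 6, 7, 1, 5]
  Result: [3, 4, 0, 2, 6, 7, 1, 5]

Answer: [3, 4, 0, 2, 6, 7, 1, 5]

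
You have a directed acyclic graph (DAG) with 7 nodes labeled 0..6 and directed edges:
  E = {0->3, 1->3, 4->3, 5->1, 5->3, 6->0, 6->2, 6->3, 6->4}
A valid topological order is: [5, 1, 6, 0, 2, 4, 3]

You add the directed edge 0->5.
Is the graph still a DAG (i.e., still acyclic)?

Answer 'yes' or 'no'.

Given toposort: [5, 1, 6, 0, 2, 4, 3]
Position of 0: index 3; position of 5: index 0
New edge 0->5: backward (u after v in old order)
Backward edge: old toposort is now invalid. Check if this creates a cycle.
Does 5 already reach 0? Reachable from 5: [1, 3, 5]. NO -> still a DAG (reorder needed).
Still a DAG? yes

Answer: yes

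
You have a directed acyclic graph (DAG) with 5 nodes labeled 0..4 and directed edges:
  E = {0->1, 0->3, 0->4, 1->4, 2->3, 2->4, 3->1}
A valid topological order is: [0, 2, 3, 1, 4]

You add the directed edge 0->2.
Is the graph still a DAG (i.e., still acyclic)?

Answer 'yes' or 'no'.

Answer: yes

Derivation:
Given toposort: [0, 2, 3, 1, 4]
Position of 0: index 0; position of 2: index 1
New edge 0->2: forward
Forward edge: respects the existing order. Still a DAG, same toposort still valid.
Still a DAG? yes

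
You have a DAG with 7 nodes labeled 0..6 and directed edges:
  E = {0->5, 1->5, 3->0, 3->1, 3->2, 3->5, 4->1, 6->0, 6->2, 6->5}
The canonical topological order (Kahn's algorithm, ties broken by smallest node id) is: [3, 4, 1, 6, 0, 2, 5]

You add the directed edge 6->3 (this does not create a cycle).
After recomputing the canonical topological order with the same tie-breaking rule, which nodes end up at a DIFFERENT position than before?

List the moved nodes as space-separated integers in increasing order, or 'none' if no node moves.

Old toposort: [3, 4, 1, 6, 0, 2, 5]
Added edge 6->3
Recompute Kahn (smallest-id tiebreak):
  initial in-degrees: [2, 2, 2, 1, 0, 4, 0]
  ready (indeg=0): [4, 6]
  pop 4: indeg[1]->1 | ready=[6] | order so far=[4]
  pop 6: indeg[0]->1; indeg[2]->1; indeg[3]->0; indeg[5]->3 | ready=[3] | order so far=[4, 6]
  pop 3: indeg[0]->0; indeg[1]->0; indeg[2]->0; indeg[5]->2 | ready=[0, 1, 2] | order so far=[4, 6, 3]
  pop 0: indeg[5]->1 | ready=[1, 2] | order so far=[4, 6, 3, 0]
  pop 1: indeg[5]->0 | ready=[2, 5] | order so far=[4, 6, 3, 0, 1]
  pop 2: no out-edges | ready=[5] | order so far=[4, 6, 3, 0, 1, 2]
  pop 5: no out-edges | ready=[] | order so far=[4, 6, 3, 0, 1, 2, 5]
New canonical toposort: [4, 6, 3, 0, 1, 2, 5]
Compare positions:
  Node 0: index 4 -> 3 (moved)
  Node 1: index 2 -> 4 (moved)
  Node 2: index 5 -> 5 (same)
  Node 3: index 0 -> 2 (moved)
  Node 4: index 1 -> 0 (moved)
  Node 5: index 6 -> 6 (same)
  Node 6: index 3 -> 1 (moved)
Nodes that changed position: 0 1 3 4 6

Answer: 0 1 3 4 6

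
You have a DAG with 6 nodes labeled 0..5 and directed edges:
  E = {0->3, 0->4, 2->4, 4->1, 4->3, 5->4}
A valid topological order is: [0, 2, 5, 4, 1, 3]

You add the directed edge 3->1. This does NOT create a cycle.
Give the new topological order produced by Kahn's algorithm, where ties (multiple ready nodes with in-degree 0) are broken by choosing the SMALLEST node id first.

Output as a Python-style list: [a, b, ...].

Old toposort: [0, 2, 5, 4, 1, 3]
Added edge: 3->1
Position of 3 (5) > position of 1 (4). Must reorder: 3 must now come before 1.
Run Kahn's algorithm (break ties by smallest node id):
  initial in-degrees: [0, 2, 0, 2, 3, 0]
  ready (indeg=0): [0, 2, 5]
  pop 0: indeg[3]->1; indeg[4]->2 | ready=[2, 5] | order so far=[0]
  pop 2: indeg[4]->1 | ready=[5] | order so far=[0, 2]
  pop 5: indeg[4]->0 | ready=[4] | order so far=[0, 2, 5]
  pop 4: indeg[1]->1; indeg[3]->0 | ready=[3] | order so far=[0, 2, 5, 4]
  pop 3: indeg[1]->0 | ready=[1] | order so far=[0, 2, 5, 4, 3]
  pop 1: no out-edges | ready=[] | order so far=[0, 2, 5, 4, 3, 1]
  Result: [0, 2, 5, 4, 3, 1]

Answer: [0, 2, 5, 4, 3, 1]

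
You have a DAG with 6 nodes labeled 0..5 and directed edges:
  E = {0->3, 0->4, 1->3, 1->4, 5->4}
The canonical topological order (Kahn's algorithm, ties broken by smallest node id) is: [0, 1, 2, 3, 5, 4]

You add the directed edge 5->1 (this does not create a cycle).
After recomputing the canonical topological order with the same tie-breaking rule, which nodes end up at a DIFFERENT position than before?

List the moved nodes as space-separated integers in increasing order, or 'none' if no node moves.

Answer: 1 2 3 5

Derivation:
Old toposort: [0, 1, 2, 3, 5, 4]
Added edge 5->1
Recompute Kahn (smallest-id tiebreak):
  initial in-degrees: [0, 1, 0, 2, 3, 0]
  ready (indeg=0): [0, 2, 5]
  pop 0: indeg[3]->1; indeg[4]->2 | ready=[2, 5] | order so far=[0]
  pop 2: no out-edges | ready=[5] | order so far=[0, 2]
  pop 5: indeg[1]->0; indeg[4]->1 | ready=[1] | order so far=[0, 2, 5]
  pop 1: indeg[3]->0; indeg[4]->0 | ready=[3, 4] | order so far=[0, 2, 5, 1]
  pop 3: no out-edges | ready=[4] | order so far=[0, 2, 5, 1, 3]
  pop 4: no out-edges | ready=[] | order so far=[0, 2, 5, 1, 3, 4]
New canonical toposort: [0, 2, 5, 1, 3, 4]
Compare positions:
  Node 0: index 0 -> 0 (same)
  Node 1: index 1 -> 3 (moved)
  Node 2: index 2 -> 1 (moved)
  Node 3: index 3 -> 4 (moved)
  Node 4: index 5 -> 5 (same)
  Node 5: index 4 -> 2 (moved)
Nodes that changed position: 1 2 3 5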